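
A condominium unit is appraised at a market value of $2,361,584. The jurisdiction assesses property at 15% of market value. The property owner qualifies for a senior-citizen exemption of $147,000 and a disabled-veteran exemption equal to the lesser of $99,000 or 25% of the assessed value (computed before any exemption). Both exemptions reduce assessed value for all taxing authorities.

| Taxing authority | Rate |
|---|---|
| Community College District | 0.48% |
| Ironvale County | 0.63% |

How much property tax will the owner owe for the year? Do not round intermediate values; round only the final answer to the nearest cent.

Assessed value = $2,361,584 × 0.15 = $354,237.6
Disabled-veteran exemption = min($99,000, 25% × $354,237.6) = min($99,000, $88,559.4) = $88,559.4 (percentage binds)
Taxable value = $354,237.6 − $147,000 − $88,559.4 = $118,678.2
Community College District: $118,678.2 × 0.0048 = $569.65536
Ironvale County: $118,678.2 × 0.0063 = $747.67266
Total = $1,317.32802

$1,317.33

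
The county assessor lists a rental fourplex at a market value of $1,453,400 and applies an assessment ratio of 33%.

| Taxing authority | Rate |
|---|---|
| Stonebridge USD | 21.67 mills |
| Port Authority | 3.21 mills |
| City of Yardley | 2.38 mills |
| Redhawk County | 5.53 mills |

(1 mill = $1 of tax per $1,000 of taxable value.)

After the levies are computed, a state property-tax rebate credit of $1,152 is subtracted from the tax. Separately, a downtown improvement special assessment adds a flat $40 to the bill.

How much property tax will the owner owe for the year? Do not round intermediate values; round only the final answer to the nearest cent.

$14,614.81

Assessed value = $1,453,400 × 0.33 = $479,622
Stonebridge USD: $479,622 × 0.02167 = $10,393.40874
Port Authority: $479,622 × 0.00321 = $1,539.58662
City of Yardley: $479,622 × 0.00238 = $1,141.50036
Redhawk County: $479,622 × 0.00553 = $2,652.30966
Levies subtotal = $15,726.80538
After credit = $15,726.80538 − $1,152 = $14,574.80538
Total = $14,574.80538 + $40 = $14,614.80538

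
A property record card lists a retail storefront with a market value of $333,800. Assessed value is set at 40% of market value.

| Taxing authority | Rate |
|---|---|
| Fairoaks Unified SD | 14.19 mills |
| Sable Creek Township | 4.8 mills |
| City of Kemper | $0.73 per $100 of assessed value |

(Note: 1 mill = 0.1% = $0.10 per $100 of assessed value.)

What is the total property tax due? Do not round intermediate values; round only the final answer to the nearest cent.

$3,510.24

Assessed value = $333,800 × 0.4 = $133,520
Fairoaks Unified SD: $133,520 × 0.01419 = $1,894.6488
Sable Creek Township: $133,520 × 0.0048 = $640.896
City of Kemper: $133,520 × 0.0073 = $974.696
Total = $3,510.2408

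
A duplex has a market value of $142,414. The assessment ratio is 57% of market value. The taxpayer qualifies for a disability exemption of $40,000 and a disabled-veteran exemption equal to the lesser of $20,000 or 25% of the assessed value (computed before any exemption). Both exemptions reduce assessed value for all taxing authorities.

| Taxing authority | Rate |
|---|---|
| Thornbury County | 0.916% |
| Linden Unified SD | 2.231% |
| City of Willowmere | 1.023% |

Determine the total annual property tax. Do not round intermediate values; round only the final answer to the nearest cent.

$883.04

Assessed value = $142,414 × 0.57 = $81,175.98
Disabled-veteran exemption = min($20,000, 25% × $81,175.98) = min($20,000, $20,293.995) = $20,000 (dollar cap binds)
Taxable value = $81,175.98 − $40,000 − $20,000 = $21,175.98
Thornbury County: $21,175.98 × 0.00916 = $193.9719768
Linden Unified SD: $21,175.98 × 0.02231 = $472.4361138
City of Willowmere: $21,175.98 × 0.01023 = $216.6302754
Total = $883.038366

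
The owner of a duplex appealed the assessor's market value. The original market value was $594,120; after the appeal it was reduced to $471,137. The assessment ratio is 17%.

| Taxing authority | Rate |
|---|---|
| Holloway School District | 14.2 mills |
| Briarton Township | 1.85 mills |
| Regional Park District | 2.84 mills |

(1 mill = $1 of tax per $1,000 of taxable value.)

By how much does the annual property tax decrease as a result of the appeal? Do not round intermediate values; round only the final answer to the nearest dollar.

$395

Old assessed value = $594,120 × 0.17 = $101,000.4
New assessed value = $471,137 × 0.17 = $80,093.29
Combined rate = 0.0142 + 0.00185 + 0.00284 = 0.01889
Old tax = $101,000.4 × 0.01889 = $1,907.897556
New tax = $80,093.29 × 0.01889 = $1,512.9622481
Reduction = $1,907.897556 − $1,512.9622481 = $394.9353079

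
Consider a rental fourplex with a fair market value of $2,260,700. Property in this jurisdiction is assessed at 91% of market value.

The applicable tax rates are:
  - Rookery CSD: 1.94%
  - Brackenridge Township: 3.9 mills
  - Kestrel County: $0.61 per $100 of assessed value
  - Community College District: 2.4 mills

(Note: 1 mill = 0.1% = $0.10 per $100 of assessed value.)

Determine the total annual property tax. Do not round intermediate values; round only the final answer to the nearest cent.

$65,420.14

Assessed value = $2,260,700 × 0.91 = $2,057,237
Rookery CSD: $2,057,237 × 0.0194 = $39,910.3978
Brackenridge Township: $2,057,237 × 0.0039 = $8,023.2243
Kestrel County: $2,057,237 × 0.0061 = $12,549.1457
Community College District: $2,057,237 × 0.0024 = $4,937.3688
Total = $65,420.1366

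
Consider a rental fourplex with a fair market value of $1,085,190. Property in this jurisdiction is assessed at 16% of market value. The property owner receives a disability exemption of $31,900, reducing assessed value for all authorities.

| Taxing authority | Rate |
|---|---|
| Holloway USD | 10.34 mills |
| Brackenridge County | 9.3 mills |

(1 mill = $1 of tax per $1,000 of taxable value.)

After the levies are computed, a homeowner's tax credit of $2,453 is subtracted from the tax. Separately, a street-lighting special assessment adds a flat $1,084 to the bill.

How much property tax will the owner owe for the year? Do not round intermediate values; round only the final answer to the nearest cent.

Assessed value = $1,085,190 × 0.16 = $173,630.4
Taxable value = $173,630.4 − $31,900 = $141,730.4
Holloway USD: $141,730.4 × 0.01034 = $1,465.492336
Brackenridge County: $141,730.4 × 0.0093 = $1,318.09272
Levies subtotal = $2,783.585056
After credit = $2,783.585056 − $2,453 = $330.585056
Total = $330.585056 + $1,084 = $1,414.585056

$1,414.59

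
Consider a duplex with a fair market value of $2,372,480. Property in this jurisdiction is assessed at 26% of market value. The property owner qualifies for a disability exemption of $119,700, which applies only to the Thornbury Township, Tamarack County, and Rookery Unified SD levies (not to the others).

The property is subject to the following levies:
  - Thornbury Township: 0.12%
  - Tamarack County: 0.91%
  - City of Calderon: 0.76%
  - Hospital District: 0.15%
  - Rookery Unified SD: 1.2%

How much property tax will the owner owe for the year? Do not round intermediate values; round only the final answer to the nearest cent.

$16,699.62

Assessed value = $2,372,480 × 0.26 = $616,844.8
Thornbury Township: ($616,844.8 − $119,700) × 0.0012 = $497,144.8 × 0.0012 = $596.57376
Tamarack County: ($616,844.8 − $119,700) × 0.0091 = $497,144.8 × 0.0091 = $4,524.01768
City of Calderon: $616,844.8 × 0.0076 = $4,688.02048
Hospital District: $616,844.8 × 0.0015 = $925.2672
Rookery Unified SD: ($616,844.8 − $119,700) × 0.012 = $497,144.8 × 0.012 = $5,965.7376
Total = $16,699.61672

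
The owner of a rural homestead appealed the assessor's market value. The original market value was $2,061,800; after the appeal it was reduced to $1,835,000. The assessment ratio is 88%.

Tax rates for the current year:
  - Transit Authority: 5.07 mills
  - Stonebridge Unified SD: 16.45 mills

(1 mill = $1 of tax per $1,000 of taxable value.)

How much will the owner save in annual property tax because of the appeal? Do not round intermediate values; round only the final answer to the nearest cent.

$4,295.05

Old assessed value = $2,061,800 × 0.88 = $1,814,384
New assessed value = $1,835,000 × 0.88 = $1,614,800
Combined rate = 0.00507 + 0.01645 = 0.02152
Old tax = $1,814,384 × 0.02152 = $39,045.54368
New tax = $1,614,800 × 0.02152 = $34,750.496
Reduction = $39,045.54368 − $34,750.496 = $4,295.04768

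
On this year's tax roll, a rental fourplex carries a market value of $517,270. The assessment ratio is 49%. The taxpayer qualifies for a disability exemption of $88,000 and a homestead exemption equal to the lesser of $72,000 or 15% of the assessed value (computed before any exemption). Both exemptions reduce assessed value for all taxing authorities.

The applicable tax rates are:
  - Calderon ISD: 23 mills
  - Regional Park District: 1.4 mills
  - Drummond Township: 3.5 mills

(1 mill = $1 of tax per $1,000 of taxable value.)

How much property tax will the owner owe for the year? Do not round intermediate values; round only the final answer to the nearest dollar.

$3,556

Assessed value = $517,270 × 0.49 = $253,462.3
Homestead exemption = min($72,000, 15% × $253,462.3) = min($72,000, $38,019.345) = $38,019.345 (percentage binds)
Taxable value = $253,462.3 − $88,000 − $38,019.345 = $127,442.955
Calderon ISD: $127,442.955 × 0.023 = $2,931.187965
Regional Park District: $127,442.955 × 0.0014 = $178.420137
Drummond Township: $127,442.955 × 0.0035 = $446.0503425
Total = $3,555.6584445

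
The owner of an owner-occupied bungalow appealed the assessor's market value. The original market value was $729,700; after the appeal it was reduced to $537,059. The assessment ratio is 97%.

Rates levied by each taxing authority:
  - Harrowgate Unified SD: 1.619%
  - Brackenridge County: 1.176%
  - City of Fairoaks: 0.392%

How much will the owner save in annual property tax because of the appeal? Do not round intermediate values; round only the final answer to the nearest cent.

$5,955.28

Old assessed value = $729,700 × 0.97 = $707,809
New assessed value = $537,059 × 0.97 = $520,947.23
Combined rate = 0.01619 + 0.01176 + 0.00392 = 0.03187
Old tax = $707,809 × 0.03187 = $22,557.87283
New tax = $520,947.23 × 0.03187 = $16,602.5882201
Reduction = $22,557.87283 − $16,602.5882201 = $5,955.2846099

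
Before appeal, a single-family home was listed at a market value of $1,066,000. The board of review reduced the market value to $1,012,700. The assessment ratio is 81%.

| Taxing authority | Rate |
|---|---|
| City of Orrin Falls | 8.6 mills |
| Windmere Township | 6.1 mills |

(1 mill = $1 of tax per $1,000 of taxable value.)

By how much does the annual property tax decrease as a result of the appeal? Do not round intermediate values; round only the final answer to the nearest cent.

$634.64

Old assessed value = $1,066,000 × 0.81 = $863,460
New assessed value = $1,012,700 × 0.81 = $820,287
Combined rate = 0.0086 + 0.0061 = 0.0147
Old tax = $863,460 × 0.0147 = $12,692.862
New tax = $820,287 × 0.0147 = $12,058.2189
Reduction = $12,692.862 − $12,058.2189 = $634.6431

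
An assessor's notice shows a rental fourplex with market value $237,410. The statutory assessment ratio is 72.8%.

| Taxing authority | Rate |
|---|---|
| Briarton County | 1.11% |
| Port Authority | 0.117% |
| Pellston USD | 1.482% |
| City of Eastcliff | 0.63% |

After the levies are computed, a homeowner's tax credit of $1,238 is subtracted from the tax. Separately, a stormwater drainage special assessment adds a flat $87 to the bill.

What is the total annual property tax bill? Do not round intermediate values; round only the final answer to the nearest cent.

$4,619.94

Assessed value = $237,410 × 0.728 = $172,834.48
Briarton County: $172,834.48 × 0.0111 = $1,918.462728
Port Authority: $172,834.48 × 0.00117 = $202.2163416
Pellston USD: $172,834.48 × 0.01482 = $2,561.4069936
City of Eastcliff: $172,834.48 × 0.0063 = $1,088.857224
Levies subtotal = $5,770.9432872
After credit = $5,770.9432872 − $1,238 = $4,532.9432872
Total = $4,532.9432872 + $87 = $4,619.9432872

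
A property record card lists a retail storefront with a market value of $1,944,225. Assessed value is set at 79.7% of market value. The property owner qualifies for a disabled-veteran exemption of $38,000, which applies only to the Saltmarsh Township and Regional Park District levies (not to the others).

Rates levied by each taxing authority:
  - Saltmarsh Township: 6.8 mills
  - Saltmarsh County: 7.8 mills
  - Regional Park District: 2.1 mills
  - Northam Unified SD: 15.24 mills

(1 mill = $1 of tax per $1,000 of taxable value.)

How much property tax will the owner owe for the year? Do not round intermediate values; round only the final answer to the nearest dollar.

$49,154

Assessed value = $1,944,225 × 0.797 = $1,549,547.325
Saltmarsh Township: ($1,549,547.325 − $38,000) × 0.0068 = $1,511,547.325 × 0.0068 = $10,278.52181
Saltmarsh County: $1,549,547.325 × 0.0078 = $12,086.469135
Regional Park District: ($1,549,547.325 − $38,000) × 0.0021 = $1,511,547.325 × 0.0021 = $3,174.2493825
Northam Unified SD: $1,549,547.325 × 0.01524 = $23,615.101233
Total = $49,154.3415605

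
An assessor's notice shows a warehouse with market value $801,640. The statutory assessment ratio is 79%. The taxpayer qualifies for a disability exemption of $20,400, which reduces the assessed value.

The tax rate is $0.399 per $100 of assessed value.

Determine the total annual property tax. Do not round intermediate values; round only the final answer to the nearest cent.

Assessed value = $801,640 × 0.79 = $633,295.6
Taxable value = $633,295.6 − $20,400 = $612,895.6
Tax = $612,895.6 × 0.00399 = $2,445.453444

$2,445.45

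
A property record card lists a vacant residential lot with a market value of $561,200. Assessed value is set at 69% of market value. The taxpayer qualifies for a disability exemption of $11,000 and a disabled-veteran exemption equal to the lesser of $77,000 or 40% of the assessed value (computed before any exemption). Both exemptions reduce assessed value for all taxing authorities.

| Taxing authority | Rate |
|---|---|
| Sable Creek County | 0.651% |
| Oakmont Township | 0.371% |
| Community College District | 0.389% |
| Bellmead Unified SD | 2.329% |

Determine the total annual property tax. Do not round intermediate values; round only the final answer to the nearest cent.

Assessed value = $561,200 × 0.69 = $387,228
Disabled-veteran exemption = min($77,000, 40% × $387,228) = min($77,000, $154,891.2) = $77,000 (dollar cap binds)
Taxable value = $387,228 − $11,000 − $77,000 = $299,228
Sable Creek County: $299,228 × 0.00651 = $1,947.97428
Oakmont Township: $299,228 × 0.00371 = $1,110.13588
Community College District: $299,228 × 0.00389 = $1,163.99692
Bellmead Unified SD: $299,228 × 0.02329 = $6,969.02012
Total = $11,191.1272

$11,191.13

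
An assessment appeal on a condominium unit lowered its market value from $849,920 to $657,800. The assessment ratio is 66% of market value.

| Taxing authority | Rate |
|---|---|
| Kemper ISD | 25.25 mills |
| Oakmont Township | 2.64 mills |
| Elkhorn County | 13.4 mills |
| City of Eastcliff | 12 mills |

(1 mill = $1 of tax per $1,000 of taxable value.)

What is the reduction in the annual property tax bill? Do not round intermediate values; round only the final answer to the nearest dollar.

Old assessed value = $849,920 × 0.66 = $560,947.2
New assessed value = $657,800 × 0.66 = $434,148
Combined rate = 0.02525 + 0.00264 + 0.0134 + 0.012 = 0.05329
Old tax = $560,947.2 × 0.05329 = $29,892.876288
New tax = $434,148 × 0.05329 = $23,135.74692
Reduction = $29,892.876288 − $23,135.74692 = $6,757.129368

$6,757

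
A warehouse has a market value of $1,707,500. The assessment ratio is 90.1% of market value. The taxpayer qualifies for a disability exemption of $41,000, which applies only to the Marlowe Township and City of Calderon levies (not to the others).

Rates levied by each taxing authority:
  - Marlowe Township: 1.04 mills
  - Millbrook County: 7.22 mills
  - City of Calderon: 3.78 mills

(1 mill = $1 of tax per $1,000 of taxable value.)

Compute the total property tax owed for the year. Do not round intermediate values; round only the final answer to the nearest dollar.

Assessed value = $1,707,500 × 0.901 = $1,538,457.5
Marlowe Township: ($1,538,457.5 − $41,000) × 0.00104 = $1,497,457.5 × 0.00104 = $1,557.3558
Millbrook County: $1,538,457.5 × 0.00722 = $11,107.66315
City of Calderon: ($1,538,457.5 − $41,000) × 0.00378 = $1,497,457.5 × 0.00378 = $5,660.38935
Total = $18,325.4083

$18,325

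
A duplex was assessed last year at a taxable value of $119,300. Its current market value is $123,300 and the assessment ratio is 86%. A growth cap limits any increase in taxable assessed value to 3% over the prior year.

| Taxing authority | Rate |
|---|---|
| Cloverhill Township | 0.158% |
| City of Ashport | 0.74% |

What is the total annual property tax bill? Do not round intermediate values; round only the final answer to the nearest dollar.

$952

Uncapped assessed value = $123,300 × 0.86 = $106,038
Cap limit = $119,300 × 1.03 = $122,879
Taxable assessed value = min($106,038, $122,879) = $106,038 (cap does not bind)
Cloverhill Township: $106,038 × 0.00158 = $167.54004
City of Ashport: $106,038 × 0.0074 = $784.6812
Total = $952.22124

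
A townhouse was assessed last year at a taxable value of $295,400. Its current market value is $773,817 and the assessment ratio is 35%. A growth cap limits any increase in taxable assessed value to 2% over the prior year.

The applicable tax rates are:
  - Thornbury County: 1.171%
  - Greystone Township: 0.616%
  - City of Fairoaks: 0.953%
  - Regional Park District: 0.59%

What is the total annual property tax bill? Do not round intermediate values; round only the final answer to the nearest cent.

$9,018.84

Uncapped assessed value = $773,817 × 0.35 = $270,835.95
Cap limit = $295,400 × 1.02 = $301,308
Taxable assessed value = min($270,835.95, $301,308) = $270,835.95 (cap does not bind)
Thornbury County: $270,835.95 × 0.01171 = $3,171.4889745
Greystone Township: $270,835.95 × 0.00616 = $1,668.349452
City of Fairoaks: $270,835.95 × 0.00953 = $2,581.0666035
Regional Park District: $270,835.95 × 0.0059 = $1,597.932105
Total = $9,018.837135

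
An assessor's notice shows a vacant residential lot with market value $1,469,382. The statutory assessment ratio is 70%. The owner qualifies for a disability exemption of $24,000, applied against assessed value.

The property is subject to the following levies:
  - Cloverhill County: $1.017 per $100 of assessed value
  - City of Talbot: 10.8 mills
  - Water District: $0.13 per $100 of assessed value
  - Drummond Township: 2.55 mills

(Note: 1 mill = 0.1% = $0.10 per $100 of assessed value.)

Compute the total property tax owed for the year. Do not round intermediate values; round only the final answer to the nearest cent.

$24,933.36

Assessed value = $1,469,382 × 0.7 = $1,028,567.4
Taxable value = $1,028,567.4 − $24,000 = $1,004,567.4
Cloverhill County: $1,004,567.4 × 0.01017 = $10,216.450458
City of Talbot: $1,004,567.4 × 0.0108 = $10,849.32792
Water District: $1,004,567.4 × 0.0013 = $1,305.93762
Drummond Township: $1,004,567.4 × 0.00255 = $2,561.64687
Total = $24,933.362868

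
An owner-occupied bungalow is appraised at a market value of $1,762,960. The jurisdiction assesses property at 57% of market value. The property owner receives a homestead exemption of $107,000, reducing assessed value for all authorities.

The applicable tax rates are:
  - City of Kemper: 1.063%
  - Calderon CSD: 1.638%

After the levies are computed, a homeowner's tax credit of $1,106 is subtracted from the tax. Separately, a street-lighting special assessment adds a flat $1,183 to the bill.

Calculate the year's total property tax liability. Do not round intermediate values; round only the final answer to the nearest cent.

$24,328.93

Assessed value = $1,762,960 × 0.57 = $1,004,887.2
Taxable value = $1,004,887.2 − $107,000 = $897,887.2
City of Kemper: $897,887.2 × 0.01063 = $9,544.540936
Calderon CSD: $897,887.2 × 0.01638 = $14,707.392336
Levies subtotal = $24,251.933272
After credit = $24,251.933272 − $1,106 = $23,145.933272
Total = $23,145.933272 + $1,183 = $24,328.933272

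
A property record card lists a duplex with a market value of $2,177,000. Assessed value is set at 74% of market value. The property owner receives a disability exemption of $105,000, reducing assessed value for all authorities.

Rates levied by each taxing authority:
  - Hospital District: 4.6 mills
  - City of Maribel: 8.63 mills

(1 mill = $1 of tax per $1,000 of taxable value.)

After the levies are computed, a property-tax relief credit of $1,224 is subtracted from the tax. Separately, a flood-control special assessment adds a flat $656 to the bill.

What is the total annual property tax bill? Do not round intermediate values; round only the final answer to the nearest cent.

Assessed value = $2,177,000 × 0.74 = $1,610,980
Taxable value = $1,610,980 − $105,000 = $1,505,980
Hospital District: $1,505,980 × 0.0046 = $6,927.508
City of Maribel: $1,505,980 × 0.00863 = $12,996.6074
Levies subtotal = $19,924.1154
After credit = $19,924.1154 − $1,224 = $18,700.1154
Total = $18,700.1154 + $656 = $19,356.1154

$19,356.12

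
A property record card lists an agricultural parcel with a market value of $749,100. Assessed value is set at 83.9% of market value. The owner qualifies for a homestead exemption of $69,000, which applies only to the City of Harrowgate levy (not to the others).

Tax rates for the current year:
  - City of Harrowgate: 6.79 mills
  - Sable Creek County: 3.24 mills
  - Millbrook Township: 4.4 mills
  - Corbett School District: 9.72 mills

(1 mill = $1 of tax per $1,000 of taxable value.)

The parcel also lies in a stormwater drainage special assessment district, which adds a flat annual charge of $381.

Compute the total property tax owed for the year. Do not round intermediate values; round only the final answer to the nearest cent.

Assessed value = $749,100 × 0.839 = $628,494.9
City of Harrowgate: ($628,494.9 − $69,000) × 0.00679 = $559,494.9 × 0.00679 = $3,798.970371
Sable Creek County: $628,494.9 × 0.00324 = $2,036.323476
Millbrook Township: $628,494.9 × 0.0044 = $2,765.37756
Corbett School District: $628,494.9 × 0.00972 = $6,108.970428
Levies subtotal = $14,709.641835
Total = $14,709.641835 + $381 = $15,090.641835

$15,090.64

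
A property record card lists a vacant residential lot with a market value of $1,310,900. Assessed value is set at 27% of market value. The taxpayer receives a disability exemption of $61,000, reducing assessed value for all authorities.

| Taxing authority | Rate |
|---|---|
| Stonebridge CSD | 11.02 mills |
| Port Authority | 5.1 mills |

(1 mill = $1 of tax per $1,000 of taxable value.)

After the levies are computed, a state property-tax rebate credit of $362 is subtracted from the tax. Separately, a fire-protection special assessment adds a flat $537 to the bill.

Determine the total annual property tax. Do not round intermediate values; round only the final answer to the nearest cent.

$4,897.24

Assessed value = $1,310,900 × 0.27 = $353,943
Taxable value = $353,943 − $61,000 = $292,943
Stonebridge CSD: $292,943 × 0.01102 = $3,228.23186
Port Authority: $292,943 × 0.0051 = $1,494.0093
Levies subtotal = $4,722.24116
After credit = $4,722.24116 − $362 = $4,360.24116
Total = $4,360.24116 + $537 = $4,897.24116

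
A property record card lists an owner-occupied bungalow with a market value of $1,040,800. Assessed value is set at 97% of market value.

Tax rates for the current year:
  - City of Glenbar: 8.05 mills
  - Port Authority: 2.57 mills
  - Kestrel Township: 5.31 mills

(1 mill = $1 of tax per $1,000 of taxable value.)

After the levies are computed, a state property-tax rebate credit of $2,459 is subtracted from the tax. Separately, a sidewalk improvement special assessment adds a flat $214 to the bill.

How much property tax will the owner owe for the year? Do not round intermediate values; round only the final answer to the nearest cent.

Assessed value = $1,040,800 × 0.97 = $1,009,576
City of Glenbar: $1,009,576 × 0.00805 = $8,127.0868
Port Authority: $1,009,576 × 0.00257 = $2,594.61032
Kestrel Township: $1,009,576 × 0.00531 = $5,360.84856
Levies subtotal = $16,082.54568
After credit = $16,082.54568 − $2,459 = $13,623.54568
Total = $13,623.54568 + $214 = $13,837.54568

$13,837.55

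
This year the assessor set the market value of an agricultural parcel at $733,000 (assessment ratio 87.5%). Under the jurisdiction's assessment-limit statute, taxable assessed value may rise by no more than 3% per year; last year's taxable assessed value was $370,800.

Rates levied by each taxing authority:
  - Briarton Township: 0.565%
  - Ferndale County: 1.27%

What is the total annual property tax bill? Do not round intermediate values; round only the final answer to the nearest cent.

$7,008.31

Uncapped assessed value = $733,000 × 0.875 = $641,375
Cap limit = $370,800 × 1.03 = $381,924
Taxable assessed value = min($641,375, $381,924) = $381,924 (cap binds)
Briarton Township: $381,924 × 0.00565 = $2,157.8706
Ferndale County: $381,924 × 0.0127 = $4,850.4348
Total = $7,008.3054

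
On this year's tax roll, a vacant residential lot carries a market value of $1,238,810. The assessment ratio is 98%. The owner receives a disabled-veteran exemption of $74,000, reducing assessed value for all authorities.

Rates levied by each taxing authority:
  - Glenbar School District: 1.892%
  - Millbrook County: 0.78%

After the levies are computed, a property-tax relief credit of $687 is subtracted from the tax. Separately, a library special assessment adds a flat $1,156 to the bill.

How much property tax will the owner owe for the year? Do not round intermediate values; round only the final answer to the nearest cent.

$30,930.70

Assessed value = $1,238,810 × 0.98 = $1,214,033.8
Taxable value = $1,214,033.8 − $74,000 = $1,140,033.8
Glenbar School District: $1,140,033.8 × 0.01892 = $21,569.439496
Millbrook County: $1,140,033.8 × 0.0078 = $8,892.26364
Levies subtotal = $30,461.703136
After credit = $30,461.703136 − $687 = $29,774.703136
Total = $29,774.703136 + $1,156 = $30,930.703136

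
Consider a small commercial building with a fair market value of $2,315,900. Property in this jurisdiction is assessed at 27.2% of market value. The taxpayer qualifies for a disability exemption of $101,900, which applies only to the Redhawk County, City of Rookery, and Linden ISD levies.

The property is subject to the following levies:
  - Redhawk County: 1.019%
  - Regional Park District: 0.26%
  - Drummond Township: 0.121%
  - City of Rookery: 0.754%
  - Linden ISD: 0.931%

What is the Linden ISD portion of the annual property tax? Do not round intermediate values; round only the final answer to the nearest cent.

$4,915.91

Assessed value = $2,315,900 × 0.272 = $629,924.8
Linden ISD taxable value = $629,924.8 − $101,900 = $528,024.8
Linden ISD levy = $528,024.8 × 0.00931 = $4,915.910888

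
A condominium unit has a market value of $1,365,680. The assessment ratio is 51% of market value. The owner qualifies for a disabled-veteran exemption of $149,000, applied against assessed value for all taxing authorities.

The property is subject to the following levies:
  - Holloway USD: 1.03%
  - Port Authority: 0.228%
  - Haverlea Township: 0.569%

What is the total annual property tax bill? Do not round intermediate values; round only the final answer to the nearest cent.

$10,002.77

Assessed value = $1,365,680 × 0.51 = $696,496.8
Taxable value = $696,496.8 − $149,000 = $547,496.8
Holloway USD: $547,496.8 × 0.0103 = $5,639.21704
Port Authority: $547,496.8 × 0.00228 = $1,248.292704
Haverlea Township: $547,496.8 × 0.00569 = $3,115.256792
Total = $5,639.21704 + $1,248.292704 + $3,115.256792 = $10,002.766536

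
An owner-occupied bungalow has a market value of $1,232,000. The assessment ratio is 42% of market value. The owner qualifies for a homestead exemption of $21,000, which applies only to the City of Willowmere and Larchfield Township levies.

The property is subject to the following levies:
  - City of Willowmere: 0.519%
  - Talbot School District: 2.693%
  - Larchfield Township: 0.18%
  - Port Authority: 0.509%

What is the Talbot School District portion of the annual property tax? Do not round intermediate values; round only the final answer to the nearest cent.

$13,934.66

Assessed value = $1,232,000 × 0.42 = $517,440
Talbot School District taxable value = $517,440 (exemption does not apply)
Talbot School District levy = $517,440 × 0.02693 = $13,934.6592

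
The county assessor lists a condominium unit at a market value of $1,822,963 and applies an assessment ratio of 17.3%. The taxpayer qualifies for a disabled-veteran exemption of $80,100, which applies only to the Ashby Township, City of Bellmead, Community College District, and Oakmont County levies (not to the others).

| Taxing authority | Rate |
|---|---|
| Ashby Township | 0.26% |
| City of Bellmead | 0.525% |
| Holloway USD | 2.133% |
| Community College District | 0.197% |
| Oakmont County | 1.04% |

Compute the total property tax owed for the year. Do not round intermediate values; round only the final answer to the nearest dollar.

Assessed value = $1,822,963 × 0.173 = $315,372.599
Ashby Township: ($315,372.599 − $80,100) × 0.0026 = $235,272.599 × 0.0026 = $611.7087574
City of Bellmead: ($315,372.599 − $80,100) × 0.00525 = $235,272.599 × 0.00525 = $1,235.18114475
Holloway USD: $315,372.599 × 0.02133 = $6,726.89753667
Community College District: ($315,372.599 − $80,100) × 0.00197 = $235,272.599 × 0.00197 = $463.48702003
Oakmont County: ($315,372.599 − $80,100) × 0.0104 = $235,272.599 × 0.0104 = $2,446.8350296
Total = $11,484.10948845

$11,484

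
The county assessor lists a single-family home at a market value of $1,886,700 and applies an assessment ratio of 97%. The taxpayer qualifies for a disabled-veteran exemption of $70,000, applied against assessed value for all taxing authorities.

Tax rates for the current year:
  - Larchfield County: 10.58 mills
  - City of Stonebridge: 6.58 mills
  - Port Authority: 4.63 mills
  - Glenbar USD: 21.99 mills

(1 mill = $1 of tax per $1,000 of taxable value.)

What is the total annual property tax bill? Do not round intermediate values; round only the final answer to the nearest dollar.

Assessed value = $1,886,700 × 0.97 = $1,830,099
Taxable value = $1,830,099 − $70,000 = $1,760,099
Larchfield County: $1,760,099 × 0.01058 = $18,621.84742
City of Stonebridge: $1,760,099 × 0.00658 = $11,581.45142
Port Authority: $1,760,099 × 0.00463 = $8,149.25837
Glenbar USD: $1,760,099 × 0.02199 = $38,704.57701
Total = $18,621.84742 + $11,581.45142 + $8,149.25837 + $38,704.57701 = $77,057.13422

$77,057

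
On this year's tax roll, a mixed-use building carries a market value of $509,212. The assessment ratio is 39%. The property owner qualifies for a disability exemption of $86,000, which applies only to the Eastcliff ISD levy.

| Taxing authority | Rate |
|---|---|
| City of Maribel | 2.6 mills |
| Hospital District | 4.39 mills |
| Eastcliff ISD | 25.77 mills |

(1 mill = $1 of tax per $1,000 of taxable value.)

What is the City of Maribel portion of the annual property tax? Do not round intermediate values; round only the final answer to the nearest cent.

Assessed value = $509,212 × 0.39 = $198,592.68
City of Maribel taxable value = $198,592.68 (exemption does not apply)
City of Maribel levy = $198,592.68 × 0.0026 = $516.340968

$516.34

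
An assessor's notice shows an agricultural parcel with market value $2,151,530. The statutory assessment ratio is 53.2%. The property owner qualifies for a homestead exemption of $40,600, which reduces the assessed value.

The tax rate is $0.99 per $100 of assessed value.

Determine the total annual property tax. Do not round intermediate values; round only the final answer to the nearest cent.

$10,929.74

Assessed value = $2,151,530 × 0.532 = $1,144,613.96
Taxable value = $1,144,613.96 − $40,600 = $1,104,013.96
Tax = $1,104,013.96 × 0.0099 = $10,929.738204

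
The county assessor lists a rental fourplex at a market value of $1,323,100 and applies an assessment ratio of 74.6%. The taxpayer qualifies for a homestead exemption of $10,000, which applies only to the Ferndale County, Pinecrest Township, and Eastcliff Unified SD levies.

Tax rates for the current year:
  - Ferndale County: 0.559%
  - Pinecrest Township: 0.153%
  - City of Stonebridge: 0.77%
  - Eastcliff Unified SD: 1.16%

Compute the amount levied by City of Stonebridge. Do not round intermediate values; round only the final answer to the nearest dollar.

$7,600

Assessed value = $1,323,100 × 0.746 = $987,032.6
City of Stonebridge taxable value = $987,032.6 (exemption does not apply)
City of Stonebridge levy = $987,032.6 × 0.0077 = $7,600.15102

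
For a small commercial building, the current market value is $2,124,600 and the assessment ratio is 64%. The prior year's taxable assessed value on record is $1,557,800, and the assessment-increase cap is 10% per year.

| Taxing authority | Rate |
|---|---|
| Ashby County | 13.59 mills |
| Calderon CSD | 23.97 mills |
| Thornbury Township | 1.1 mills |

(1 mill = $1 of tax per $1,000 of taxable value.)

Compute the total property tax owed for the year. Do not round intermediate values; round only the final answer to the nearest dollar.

$52,568

Uncapped assessed value = $2,124,600 × 0.64 = $1,359,744
Cap limit = $1,557,800 × 1.1 = $1,713,580
Taxable assessed value = min($1,359,744, $1,713,580) = $1,359,744 (cap does not bind)
Ashby County: $1,359,744 × 0.01359 = $18,478.92096
Calderon CSD: $1,359,744 × 0.02397 = $32,593.06368
Thornbury Township: $1,359,744 × 0.0011 = $1,495.7184
Total = $52,567.70304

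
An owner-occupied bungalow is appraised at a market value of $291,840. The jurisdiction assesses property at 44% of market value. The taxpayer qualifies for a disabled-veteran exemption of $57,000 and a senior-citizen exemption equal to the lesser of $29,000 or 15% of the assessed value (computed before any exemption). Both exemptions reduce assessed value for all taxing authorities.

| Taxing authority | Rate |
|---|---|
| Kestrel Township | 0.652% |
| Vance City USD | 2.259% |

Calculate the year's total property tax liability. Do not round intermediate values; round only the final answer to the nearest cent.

Assessed value = $291,840 × 0.44 = $128,409.6
Senior-citizen exemption = min($29,000, 15% × $128,409.6) = min($29,000, $19,261.44) = $19,261.44 (percentage binds)
Taxable value = $128,409.6 − $57,000 − $19,261.44 = $52,148.16
Kestrel Township: $52,148.16 × 0.00652 = $340.0060032
Vance City USD: $52,148.16 × 0.02259 = $1,178.0269344
Total = $1,518.0329376

$1,518.03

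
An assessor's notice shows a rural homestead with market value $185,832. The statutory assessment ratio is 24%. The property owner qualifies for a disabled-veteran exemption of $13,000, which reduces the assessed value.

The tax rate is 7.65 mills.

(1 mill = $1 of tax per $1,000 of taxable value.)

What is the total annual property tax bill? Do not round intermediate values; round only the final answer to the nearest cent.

Assessed value = $185,832 × 0.24 = $44,599.68
Taxable value = $44,599.68 − $13,000 = $31,599.68
Tax = $31,599.68 × 0.00765 = $241.737552

$241.74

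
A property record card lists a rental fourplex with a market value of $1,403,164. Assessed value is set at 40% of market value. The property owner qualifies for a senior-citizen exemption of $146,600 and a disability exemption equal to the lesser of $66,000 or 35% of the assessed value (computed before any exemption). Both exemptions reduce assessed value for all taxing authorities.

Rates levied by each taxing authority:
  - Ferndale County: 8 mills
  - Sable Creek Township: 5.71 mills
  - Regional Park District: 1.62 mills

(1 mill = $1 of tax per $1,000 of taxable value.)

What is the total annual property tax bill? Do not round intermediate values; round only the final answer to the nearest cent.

$5,345.04

Assessed value = $1,403,164 × 0.4 = $561,265.6
Disability exemption = min($66,000, 35% × $561,265.6) = min($66,000, $196,442.96) = $66,000 (dollar cap binds)
Taxable value = $561,265.6 − $146,600 − $66,000 = $348,665.6
Ferndale County: $348,665.6 × 0.008 = $2,789.3248
Sable Creek Township: $348,665.6 × 0.00571 = $1,990.880576
Regional Park District: $348,665.6 × 0.00162 = $564.838272
Total = $5,345.043648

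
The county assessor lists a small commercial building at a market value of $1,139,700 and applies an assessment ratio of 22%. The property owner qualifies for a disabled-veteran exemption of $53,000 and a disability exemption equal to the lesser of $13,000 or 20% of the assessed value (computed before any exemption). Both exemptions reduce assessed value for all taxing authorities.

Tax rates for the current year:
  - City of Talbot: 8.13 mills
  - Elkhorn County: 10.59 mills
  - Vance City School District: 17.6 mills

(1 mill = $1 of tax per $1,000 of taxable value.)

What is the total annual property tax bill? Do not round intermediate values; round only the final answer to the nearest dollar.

Assessed value = $1,139,700 × 0.22 = $250,734
Disability exemption = min($13,000, 20% × $250,734) = min($13,000, $50,146.8) = $13,000 (dollar cap binds)
Taxable value = $250,734 − $53,000 − $13,000 = $184,734
City of Talbot: $184,734 × 0.00813 = $1,501.88742
Elkhorn County: $184,734 × 0.01059 = $1,956.33306
Vance City School District: $184,734 × 0.0176 = $3,251.3184
Total = $6,709.53888

$6,710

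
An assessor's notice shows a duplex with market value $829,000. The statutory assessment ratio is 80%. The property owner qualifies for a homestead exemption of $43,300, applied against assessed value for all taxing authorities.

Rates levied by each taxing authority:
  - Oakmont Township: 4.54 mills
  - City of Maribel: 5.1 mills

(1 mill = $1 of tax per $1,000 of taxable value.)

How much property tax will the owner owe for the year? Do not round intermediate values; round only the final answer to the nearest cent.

$5,975.84

Assessed value = $829,000 × 0.8 = $663,200
Taxable value = $663,200 − $43,300 = $619,900
Oakmont Township: $619,900 × 0.00454 = $2,814.346
City of Maribel: $619,900 × 0.0051 = $3,161.49
Total = $2,814.346 + $3,161.49 = $5,975.836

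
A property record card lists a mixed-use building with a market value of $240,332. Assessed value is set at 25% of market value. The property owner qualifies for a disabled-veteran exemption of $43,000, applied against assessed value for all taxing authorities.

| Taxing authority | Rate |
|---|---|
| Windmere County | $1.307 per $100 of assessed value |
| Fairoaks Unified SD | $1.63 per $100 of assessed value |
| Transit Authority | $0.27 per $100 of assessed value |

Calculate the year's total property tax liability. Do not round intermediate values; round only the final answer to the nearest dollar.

$548

Assessed value = $240,332 × 0.25 = $60,083
Taxable value = $60,083 − $43,000 = $17,083
Windmere County: $17,083 × 0.01307 = $223.27481
Fairoaks Unified SD: $17,083 × 0.0163 = $278.4529
Transit Authority: $17,083 × 0.0027 = $46.1241
Total = $223.27481 + $278.4529 + $46.1241 = $547.85181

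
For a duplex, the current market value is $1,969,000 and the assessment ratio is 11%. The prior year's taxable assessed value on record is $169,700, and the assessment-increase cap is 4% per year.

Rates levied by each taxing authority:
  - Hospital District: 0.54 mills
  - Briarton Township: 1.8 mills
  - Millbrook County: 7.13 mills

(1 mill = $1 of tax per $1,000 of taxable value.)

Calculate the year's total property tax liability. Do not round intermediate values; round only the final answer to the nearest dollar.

$1,671

Uncapped assessed value = $1,969,000 × 0.11 = $216,590
Cap limit = $169,700 × 1.04 = $176,488
Taxable assessed value = min($216,590, $176,488) = $176,488 (cap binds)
Hospital District: $176,488 × 0.00054 = $95.30352
Briarton Township: $176,488 × 0.0018 = $317.6784
Millbrook County: $176,488 × 0.00713 = $1,258.35944
Total = $1,671.34136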